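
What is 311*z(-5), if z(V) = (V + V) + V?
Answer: -4665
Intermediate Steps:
z(V) = 3*V (z(V) = 2*V + V = 3*V)
311*z(-5) = 311*(3*(-5)) = 311*(-15) = -4665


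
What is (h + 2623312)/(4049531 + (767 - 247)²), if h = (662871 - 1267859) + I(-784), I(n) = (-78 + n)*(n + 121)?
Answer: 2589830/4319931 ≈ 0.59951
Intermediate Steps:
I(n) = (-78 + n)*(121 + n)
h = -33482 (h = (662871 - 1267859) + (-9438 + (-784)² + 43*(-784)) = -604988 + (-9438 + 614656 - 33712) = -604988 + 571506 = -33482)
(h + 2623312)/(4049531 + (767 - 247)²) = (-33482 + 2623312)/(4049531 + (767 - 247)²) = 2589830/(4049531 + 520²) = 2589830/(4049531 + 270400) = 2589830/4319931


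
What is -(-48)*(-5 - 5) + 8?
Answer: -472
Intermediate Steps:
-(-48)*(-5 - 5) + 8 = -(-48)*(-10) + 8 = -24*20 + 8 = -480 + 8 = -472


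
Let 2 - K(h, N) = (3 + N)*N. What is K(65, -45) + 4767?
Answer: 2879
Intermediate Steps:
K(h, N) = 2 - N*(3 + N) (K(h, N) = 2 - (3 + N)*N = 2 - N*(3 + N))
K(65, -45) + 4767 = (2 - 1*(-45)**2 - 3*(-45)) + 4767 = (2 - 1*2025 + 135) + 4767 = (2 - 2025 + 135) + 4767 = -1888 + 4767 = 2879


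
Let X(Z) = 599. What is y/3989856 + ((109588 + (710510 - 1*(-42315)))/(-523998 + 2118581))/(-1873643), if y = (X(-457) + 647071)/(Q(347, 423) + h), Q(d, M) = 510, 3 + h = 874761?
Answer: -179447107966140379/1738925582365273396790592 ≈ -1.0319e-7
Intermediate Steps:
h = 874758 (h = -3 + 874761 = 874758)
y = 107945/145878 (y = (599 + 647071)/(510 + 874758) = 647670/875268 = 647670*(1/875268) = 107945/145878 ≈ 0.73997)
y/3989856 + ((109588 + (710510 - 1*(-42315)))/(-523998 + 2118581))/(-1873643) = (107945/145878)/3989856 + ((109588 + (710510 - 1*(-42315)))/(-523998 + 2118581))/(-1873643) = (107945/145878)*(1/3989856) + ((109588 + (710510 + 42315))/1594583)*(-1/1873643) = 107945/582032213568 + ((109588 + 752825)*(1/1594583))*(-1/1873643) = 107945/582032213568 + (862413*(1/1594583))*(-1/1873643) = 107945/582032213568 + (862413/1594583)*(-1/1873643) = 107945/582032213568 - 862413/2987679275869 = -179447107966140379/1738925582365273396790592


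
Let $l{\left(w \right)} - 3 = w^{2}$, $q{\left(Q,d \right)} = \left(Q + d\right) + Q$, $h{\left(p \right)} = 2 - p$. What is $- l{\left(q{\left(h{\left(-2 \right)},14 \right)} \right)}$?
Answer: $-487$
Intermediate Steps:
$q{\left(Q,d \right)} = d + 2 Q$
$l{\left(w \right)} = 3 + w^{2}$
$- l{\left(q{\left(h{\left(-2 \right)},14 \right)} \right)} = - (3 + \left(14 + 2 \left(2 - -2\right)\right)^{2}) = - (3 + \left(14 + 2 \left(2 + 2\right)\right)^{2}) = - (3 + \left(14 + 2 \cdot 4\right)^{2}) = - (3 + \left(14 + 8\right)^{2}) = - (3 + 22^{2}) = - (3 + 484) = \left(-1\right) 487 = -487$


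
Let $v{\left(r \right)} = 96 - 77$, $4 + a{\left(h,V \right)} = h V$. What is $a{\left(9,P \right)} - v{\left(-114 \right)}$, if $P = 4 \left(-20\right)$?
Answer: $-743$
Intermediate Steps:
$P = -80$
$a{\left(h,V \right)} = -4 + V h$ ($a{\left(h,V \right)} = -4 + h V = -4 + V h$)
$v{\left(r \right)} = 19$
$a{\left(9,P \right)} - v{\left(-114 \right)} = \left(-4 - 720\right) - 19 = -724 - 19 = -743$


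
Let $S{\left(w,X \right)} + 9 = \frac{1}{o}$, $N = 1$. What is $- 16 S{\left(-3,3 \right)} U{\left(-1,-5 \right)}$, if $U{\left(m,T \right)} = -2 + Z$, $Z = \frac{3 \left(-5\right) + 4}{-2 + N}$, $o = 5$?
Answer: $\frac{6336}{5} \approx 1267.2$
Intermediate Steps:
$Z = 11$ ($Z = \frac{3 \left(-5\right) + 4}{-2 + 1} = \frac{-15 + 4}{-1} = \left(-11\right) \left(-1\right) = 11$)
$S{\left(w,X \right)} = - \frac{44}{5}$ ($S{\left(w,X \right)} = -9 + \frac{1}{5} = - \frac{44}{5}$)
$U{\left(m,T \right)} = 9$ ($U{\left(m,T \right)} = -2 + 11 = 9$)
$- 16 S{\left(-3,3 \right)} U{\left(-1,-5 \right)} = \left(-16\right) \left(- \frac{44}{5}\right) 9 = \frac{704}{5} \cdot 9 = \frac{6336}{5}$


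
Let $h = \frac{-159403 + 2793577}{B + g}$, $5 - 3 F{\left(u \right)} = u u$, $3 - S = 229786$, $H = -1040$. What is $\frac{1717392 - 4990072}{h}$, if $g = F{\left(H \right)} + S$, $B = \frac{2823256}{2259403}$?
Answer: $\frac{6547434415485969760}{8927490957183} \approx 7.334 \cdot 10^{5}$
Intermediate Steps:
$S = -229783$ ($S = 3 - 229786 = -229783$)
$F{\left(u \right)} = \frac{5}{3} - \frac{u^{2}}{3}$ ($F{\left(u \right)} = \frac{5}{3} - \frac{u u}{3} = \frac{5}{3} - \frac{u^{2}}{3}$)
$B = \frac{2823256}{2259403}$ ($B = 2823256 \cdot \frac{1}{2259403} = \frac{2823256}{2259403} \approx 1.2496$)
$g = - \frac{1770944}{3}$ ($g = \left(\frac{5}{3} - \frac{\left(-1040\right)^{2}}{3}\right) - 229783 = \left(\frac{5}{3} - \frac{1081600}{3}\right) - 229783 = - \frac{1081595}{3} - 229783 = - \frac{1770944}{3} \approx -5.9032 \cdot 10^{5}$)
$h = - \frac{8927490957183}{2000633858332}$ ($h = \frac{-159403 + 2793577}{\frac{2823256}{2259403} - \frac{1770944}{3}} = \frac{2634174}{- \frac{4001267716664}{6778209}} = 2634174 \left(- \frac{6778209}{4001267716664}\right) = - \frac{8927490957183}{2000633858332} \approx -4.4623$)
$\frac{1717392 - 4990072}{h} = \frac{1717392 - 4990072}{- \frac{8927490957183}{2000633858332}} = \left(-3272680\right) \left(- \frac{2000633858332}{8927490957183}\right) = \frac{6547434415485969760}{8927490957183}$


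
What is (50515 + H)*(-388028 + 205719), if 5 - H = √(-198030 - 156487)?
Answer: -9210250680 + 182309*I*√354517 ≈ -9.2102e+9 + 1.0855e+8*I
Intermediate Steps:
H = 5 - I*√354517 (H = 5 - √(-198030 - 156487) = 5 - √(-354517) = 5 - I*√354517 ≈ 5.0 - 595.41*I)
(50515 + H)*(-388028 + 205719) = (50515 + (5 - I*√354517))*(-388028 + 205719) = (50520 - I*√354517)*(-182309) = -9210250680 + 182309*I*√354517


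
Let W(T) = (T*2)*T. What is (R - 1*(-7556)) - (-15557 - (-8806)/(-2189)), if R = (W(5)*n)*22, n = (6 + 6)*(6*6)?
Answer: 1090815963/2189 ≈ 4.9832e+5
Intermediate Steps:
W(T) = 2*T**2 (W(T) = (2*T)*T = 2*T**2)
n = 432 (n = 12*36 = 432)
R = 475200 (R = ((2*5**2)*432)*22 = ((2*25)*432)*22 = (50*432)*22 = 21600*22 = 475200)
(R - 1*(-7556)) - (-15557 - (-8806)/(-2189)) = (475200 - 1*(-7556)) - (-15557 - (-8806)/(-2189)) = (475200 + 7556) - (-15557 - (-8806)*(-1)/2189) = 482756 - (-15557 - 1*8806/2189) = 482756 - (-15557 - 8806/2189) = 482756 - 1*(-34063079/2189) = 482756 + 34063079/2189 = 1090815963/2189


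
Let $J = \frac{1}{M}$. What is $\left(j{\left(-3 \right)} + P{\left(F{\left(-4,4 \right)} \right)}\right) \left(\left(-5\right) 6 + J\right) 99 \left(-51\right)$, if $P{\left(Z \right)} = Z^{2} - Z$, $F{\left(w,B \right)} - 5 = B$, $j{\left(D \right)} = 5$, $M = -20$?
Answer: $\frac{233652573}{20} \approx 1.1683 \cdot 10^{7}$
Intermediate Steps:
$F{\left(w,B \right)} = 5 + B$
$J = - \frac{1}{20}$ ($J = \frac{1}{-20} = - \frac{1}{20} \approx -0.05$)
$\left(j{\left(-3 \right)} + P{\left(F{\left(-4,4 \right)} \right)}\right) \left(\left(-5\right) 6 + J\right) 99 \left(-51\right) = \left(5 + \left(5 + 4\right) \left(-1 + \left(5 + 4\right)\right)\right) \left(\left(-5\right) 6 - \frac{1}{20}\right) 99 \left(-51\right) = \left(5 + 9 \left(-1 + 9\right)\right) \left(-30 - \frac{1}{20}\right) 99 \left(-51\right) = \left(5 + 9 \cdot 8\right) \left(- \frac{601}{20}\right) 99 \left(-51\right) = \left(5 + 72\right) \left(- \frac{601}{20}\right) 99 \left(-51\right) = 77 \left(- \frac{601}{20}\right) 99 \left(-51\right) = \left(- \frac{46277}{20}\right) 99 \left(-51\right) = \left(- \frac{4581423}{20}\right) \left(-51\right) = \frac{233652573}{20}$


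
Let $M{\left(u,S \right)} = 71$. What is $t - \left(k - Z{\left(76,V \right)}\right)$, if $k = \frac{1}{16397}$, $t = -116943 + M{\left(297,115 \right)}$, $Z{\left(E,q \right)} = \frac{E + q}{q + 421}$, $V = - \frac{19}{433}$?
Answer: $- \frac{116433424779919}{996248926} \approx -1.1687 \cdot 10^{5}$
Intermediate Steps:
$V = - \frac{19}{433}$ ($V = \left(-19\right) \frac{1}{433} = - \frac{19}{433} \approx -0.04388$)
$Z{\left(E,q \right)} = \frac{E + q}{421 + q}$
$t = -116872$ ($t = -116943 + 71 = -116872$)
$k = \frac{1}{16397} \approx 6.0987 \cdot 10^{-5}$
$t - \left(k - Z{\left(76,V \right)}\right) = -116872 - \left(\frac{1}{16397} - \frac{76 - \frac{19}{433}}{421 - \frac{19}{433}}\right) = -116872 - \left(\frac{1}{16397} - \frac{1}{\frac{182274}{433}} \cdot \frac{32889}{433}\right) = -116872 - \left(\frac{1}{16397} - \frac{433}{182274} \cdot \frac{32889}{433}\right) = -116872 - \left(\frac{1}{16397} - \frac{10963}{60758}\right) = -116872 - - \frac{179699553}{996248926} = -116872 + \frac{179699553}{996248926} = - \frac{116433424779919}{996248926}$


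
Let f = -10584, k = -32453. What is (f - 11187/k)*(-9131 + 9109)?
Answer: 7556370030/32453 ≈ 2.3284e+5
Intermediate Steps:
(f - 11187/k)*(-9131 + 9109) = (-10584 - 11187/(-32453))*(-9131 + 9109) = (-10584 - 11187*(-1/32453))*(-22) = (-10584 + 11187/32453)*(-22) = -343471365/32453*(-22) = 7556370030/32453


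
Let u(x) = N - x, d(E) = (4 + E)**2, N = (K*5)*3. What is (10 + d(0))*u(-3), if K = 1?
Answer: 468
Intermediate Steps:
N = 15 (N = (1*5)*3 = 5*3 = 15)
u(x) = 15 - x
(10 + d(0))*u(-3) = (10 + (4 + 0)**2)*(15 - 1*(-3)) = (10 + 4**2)*(15 + 3) = (10 + 16)*18 = 26*18 = 468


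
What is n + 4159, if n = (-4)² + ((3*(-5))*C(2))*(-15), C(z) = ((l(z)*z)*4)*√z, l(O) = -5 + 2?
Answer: 4175 - 5400*√2 ≈ -3461.8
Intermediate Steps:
l(O) = -3
C(z) = -12*z^(3/2) (C(z) = (-3*z*4)*√z = (-12*z)*√z = -12*z^(3/2))
n = 16 - 5400*√2 (n = (-4)² + ((3*(-5))*(-24*√2))*(-15) = 16 - (-180)*2*√2*(-15) = 16 - (-360)*√2*(-15) = 16 + (360*√2)*(-15) = 16 - 5400*√2 ≈ -7620.8)
n + 4159 = (16 - 5400*√2) + 4159 = 4175 - 5400*√2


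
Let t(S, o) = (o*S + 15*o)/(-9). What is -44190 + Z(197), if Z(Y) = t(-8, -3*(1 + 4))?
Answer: -132535/3 ≈ -44178.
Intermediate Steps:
t(S, o) = -5*o/3 - S*o/9 (t(S, o) = (S*o + 15*o)*(-⅑) = (15*o + S*o)*(-⅑) = -5*o/3 - S*o/9)
Z(Y) = 35/3 (Z(Y) = -(-3*(1 + 4))*(15 - 8)/9 = -⅑*(-3*5)*7 = -⅑*(-15)*7 = 35/3)
-44190 + Z(197) = -44190 + 35/3 = -132535/3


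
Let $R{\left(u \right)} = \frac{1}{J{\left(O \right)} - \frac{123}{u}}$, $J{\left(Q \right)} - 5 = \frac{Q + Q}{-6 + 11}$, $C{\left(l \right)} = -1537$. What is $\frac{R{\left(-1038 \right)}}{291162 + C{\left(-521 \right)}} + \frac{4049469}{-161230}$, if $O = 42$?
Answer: $- \frac{1778897765745319}{70826987086450} \approx -25.116$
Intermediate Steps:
$J{\left(Q \right)} = 5 + \frac{2 Q}{5}$ ($J{\left(Q \right)} = 5 + \frac{Q + Q}{-6 + 11} = 5 + \frac{2 Q}{5}$)
$R{\left(u \right)} = \frac{1}{\frac{109}{5} - \frac{123}{u}}$ ($R{\left(u \right)} = \frac{1}{\left(5 + \frac{2}{5} \cdot 42\right) - \frac{123}{u}} = \frac{1}{\left(5 + \frac{84}{5}\right) - \frac{123}{u}} = \frac{1}{\frac{109}{5} - \frac{123}{u}}$)
$\frac{R{\left(-1038 \right)}}{291162 + C{\left(-521 \right)}} + \frac{4049469}{-161230} = \frac{5 \left(-1038\right) \frac{1}{-615 + 109 \left(-1038\right)}}{291162 - 1537} + \frac{4049469}{-161230} = \frac{5 \left(-1038\right) \frac{1}{-615 - 113142}}{289625} + 4049469 \left(- \frac{1}{161230}\right) = 5 \left(-1038\right) \frac{1}{-113757} \cdot \frac{1}{289625} - \frac{4049469}{161230} = 5 \left(-1038\right) \left(- \frac{1}{113757}\right) \frac{1}{289625} - \frac{4049469}{161230} = \frac{1730}{37919} \cdot \frac{1}{289625} - \frac{4049469}{161230} = \frac{346}{2196458075} - \frac{4049469}{161230} = - \frac{1778897765745319}{70826987086450}$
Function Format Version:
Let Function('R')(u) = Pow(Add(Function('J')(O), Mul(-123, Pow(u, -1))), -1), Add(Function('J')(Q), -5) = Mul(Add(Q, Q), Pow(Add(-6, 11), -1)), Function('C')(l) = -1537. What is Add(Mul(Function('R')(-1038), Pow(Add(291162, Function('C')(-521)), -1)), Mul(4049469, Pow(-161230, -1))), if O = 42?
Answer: Rational(-1778897765745319, 70826987086450) ≈ -25.116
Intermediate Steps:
Function('J')(Q) = Add(5, Mul(Rational(2, 5), Q)) (Function('J')(Q) = Add(5, Mul(Add(Q, Q), Pow(Add(-6, 11), -1))) = Add(5, Mul(Mul(2, Q), Pow(5, -1))) = Add(5, Mul(Mul(2, Q), Rational(1, 5))) = Add(5, Mul(Rational(2, 5), Q)))
Function('R')(u) = Pow(Add(Rational(109, 5), Mul(-123, Pow(u, -1))), -1) (Function('R')(u) = Pow(Add(Add(5, Mul(Rational(2, 5), 42)), Mul(-123, Pow(u, -1))), -1) = Pow(Add(Add(5, Rational(84, 5)), Mul(-123, Pow(u, -1))), -1) = Pow(Add(Rational(109, 5), Mul(-123, Pow(u, -1))), -1))
Add(Mul(Function('R')(-1038), Pow(Add(291162, Function('C')(-521)), -1)), Mul(4049469, Pow(-161230, -1))) = Add(Mul(Mul(5, -1038, Pow(Add(-615, Mul(109, -1038)), -1)), Pow(Add(291162, -1537), -1)), Mul(4049469, Pow(-161230, -1))) = Add(Mul(Mul(5, -1038, Pow(Add(-615, -113142), -1)), Pow(289625, -1)), Mul(4049469, Rational(-1, 161230))) = Add(Mul(Mul(5, -1038, Pow(-113757, -1)), Rational(1, 289625)), Rational(-4049469, 161230)) = Add(Mul(Mul(5, -1038, Rational(-1, 113757)), Rational(1, 289625)), Rational(-4049469, 161230)) = Add(Mul(Rational(1730, 37919), Rational(1, 289625)), Rational(-4049469, 161230)) = Add(Rational(346, 2196458075), Rational(-4049469, 161230)) = Rational(-1778897765745319, 70826987086450)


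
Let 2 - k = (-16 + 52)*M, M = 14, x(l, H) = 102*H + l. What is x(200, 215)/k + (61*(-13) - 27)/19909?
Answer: -220498905/4997159 ≈ -44.125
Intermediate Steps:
x(l, H) = l + 102*H
k = -502 (k = 2 - (-16 + 52)*14 = 2 - 36*14 = 2 - 1*504 = 2 - 504 = -502)
x(200, 215)/k + (61*(-13) - 27)/19909 = (200 + 102*215)/(-502) + (61*(-13) - 27)/19909 = (200 + 21930)*(-1/502) + (-793 - 27)*(1/19909) = 22130*(-1/502) - 820*1/19909 = -11065/251 - 820/19909 = -220498905/4997159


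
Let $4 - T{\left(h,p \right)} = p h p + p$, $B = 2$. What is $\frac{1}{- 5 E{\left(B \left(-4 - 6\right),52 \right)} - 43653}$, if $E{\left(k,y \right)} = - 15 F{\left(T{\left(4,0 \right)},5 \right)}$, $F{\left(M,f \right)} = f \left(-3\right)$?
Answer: $- \frac{1}{44778} \approx -2.2332 \cdot 10^{-5}$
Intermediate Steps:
$T{\left(h,p \right)} = 4 - p - h p^{2}$ ($T{\left(h,p \right)} = 4 - \left(p h p + p\right) = 4 - \left(h p p + p\right) = 4 - \left(h p^{2} + p\right) = 4 - \left(p + h p^{2}\right) = 4 - p - h p^{2}$)
$F{\left(M,f \right)} = - 3 f$
$E{\left(k,y \right)} = 225$ ($E{\left(k,y \right)} = - 15 \left(\left(-3\right) 5\right) = \left(-15\right) \left(-15\right) = 225$)
$\frac{1}{- 5 E{\left(B \left(-4 - 6\right),52 \right)} - 43653} = \frac{1}{\left(-5\right) 225 - 43653} = \frac{1}{-1125 - 43653} = \frac{1}{-44778} = - \frac{1}{44778}$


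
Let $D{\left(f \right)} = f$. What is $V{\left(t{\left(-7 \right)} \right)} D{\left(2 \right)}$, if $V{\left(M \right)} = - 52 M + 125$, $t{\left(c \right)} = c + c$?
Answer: $1706$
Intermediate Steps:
$t{\left(c \right)} = 2 c$
$V{\left(M \right)} = 125 - 52 M$
$V{\left(t{\left(-7 \right)} \right)} D{\left(2 \right)} = \left(125 - 52 \cdot 2 \left(-7\right)\right) 2 = \left(125 - -728\right) 2 = \left(125 + 728\right) 2 = 853 \cdot 2 = 1706$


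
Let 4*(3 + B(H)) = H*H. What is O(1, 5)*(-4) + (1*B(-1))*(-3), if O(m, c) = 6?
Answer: -63/4 ≈ -15.750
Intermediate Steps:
B(H) = -3 + H**2/4 (B(H) = -3 + (H*H)/4 = -3 + H**2/4)
O(1, 5)*(-4) + (1*B(-1))*(-3) = 6*(-4) + (1*(-3 + (1/4)*(-1)**2))*(-3) = -24 + (1*(-3 + (1/4)*1))*(-3) = -24 + (1*(-3 + 1/4))*(-3) = -24 + (1*(-11/4))*(-3) = -24 - 11/4*(-3) = -24 + 33/4 = -63/4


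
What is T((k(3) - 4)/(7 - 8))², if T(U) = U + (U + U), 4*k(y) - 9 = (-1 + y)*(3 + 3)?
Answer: 225/16 ≈ 14.063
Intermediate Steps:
k(y) = ¾ + 3*y/2 (k(y) = 9/4 + ((-1 + y)*(3 + 3))/4 = 9/4 + ((-1 + y)*6)/4 = 9/4 + (-6 + 6*y)/4 = 9/4 + (-3/2 + 3*y/2) = ¾ + 3*y/2)
T(U) = 3*U (T(U) = U + 2*U = 3*U)
T((k(3) - 4)/(7 - 8))² = (3*(((¾ + (3/2)*3) - 4)/(7 - 8)))² = (3*(((¾ + 9/2) - 4)/(-1)))² = (3*((21/4 - 4)*(-1)))² = (3*((5/4)*(-1)))² = (3*(-5/4))² = (-15/4)² = 225/16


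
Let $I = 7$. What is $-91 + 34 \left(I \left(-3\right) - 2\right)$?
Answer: $-873$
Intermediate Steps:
$-91 + 34 \left(I \left(-3\right) - 2\right) = -91 + 34 \left(7 \left(-3\right) - 2\right) = -91 + 34 \left(-21 - 2\right) = -91 + 34 \left(-23\right) = -91 - 782 = -873$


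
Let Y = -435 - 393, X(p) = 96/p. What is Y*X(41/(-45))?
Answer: 3576960/41 ≈ 87243.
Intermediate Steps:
Y = -828
Y*X(41/(-45)) = -79488/(41/(-45)) = -79488/(41*(-1/45)) = -79488/(-41/45) = -79488*(-45)/41 = -828*(-4320/41) = 3576960/41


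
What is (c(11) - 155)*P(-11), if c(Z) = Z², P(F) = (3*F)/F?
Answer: -102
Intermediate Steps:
P(F) = 3
(c(11) - 155)*P(-11) = (11² - 155)*3 = (121 - 155)*3 = -34*3 = -102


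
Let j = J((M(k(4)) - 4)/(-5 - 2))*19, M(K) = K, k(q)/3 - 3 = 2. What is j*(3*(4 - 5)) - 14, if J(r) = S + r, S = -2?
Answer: 1327/7 ≈ 189.57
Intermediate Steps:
k(q) = 15 (k(q) = 9 + 3*2 = 9 + 6 = 15)
J(r) = -2 + r
j = -475/7 (j = (-2 + (15 - 4)/(-5 - 2))*19 = (-2 + 11/(-7))*19 = (-2 + 11*(-⅐))*19 = (-2 - 11/7)*19 = -25/7*19 = -475/7 ≈ -67.857)
j*(3*(4 - 5)) - 14 = -1425*(4 - 5)/7 - 14 = -1425*(-1)/7 - 14 = -475/7*(-3) - 14 = 1425/7 - 14 = 1327/7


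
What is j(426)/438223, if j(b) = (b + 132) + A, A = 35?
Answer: 593/438223 ≈ 0.0013532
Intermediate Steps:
j(b) = 167 + b (j(b) = (b + 132) + 35 = (132 + b) + 35 = 167 + b)
j(426)/438223 = (167 + 426)/438223 = 593*(1/438223) = 593/438223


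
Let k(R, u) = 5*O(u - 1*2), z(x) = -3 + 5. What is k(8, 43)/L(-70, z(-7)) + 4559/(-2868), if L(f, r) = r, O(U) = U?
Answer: 289411/2868 ≈ 100.91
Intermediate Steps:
z(x) = 2
k(R, u) = -10 + 5*u (k(R, u) = 5*(u - 1*2) = 5*(u - 2) = 5*(-2 + u) = -10 + 5*u)
k(8, 43)/L(-70, z(-7)) + 4559/(-2868) = (-10 + 5*43)/2 + 4559/(-2868) = (-10 + 215)*(1/2) + 4559*(-1/2868) = 205*(1/2) - 4559/2868 = 205/2 - 4559/2868 = 289411/2868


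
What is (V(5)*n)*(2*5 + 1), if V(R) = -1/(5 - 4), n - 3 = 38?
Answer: -451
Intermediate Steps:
n = 41 (n = 3 + 38 = 41)
V(R) = -1 (V(R) = -1/1 = -1*1 = -1)
(V(5)*n)*(2*5 + 1) = (-1*41)*(2*5 + 1) = -41*(10 + 1) = -41*11 = -451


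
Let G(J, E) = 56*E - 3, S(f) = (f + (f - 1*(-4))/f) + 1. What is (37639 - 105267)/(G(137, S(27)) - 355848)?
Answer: 1825956/9563905 ≈ 0.19092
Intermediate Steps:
S(f) = 1 + f + (4 + f)/f (S(f) = (f + (f + 4)/f) + 1 = (f + (4 + f)/f) + 1 = 1 + f + (4 + f)/f)
G(J, E) = -3 + 56*E
(37639 - 105267)/(G(137, S(27)) - 355848) = (37639 - 105267)/((-3 + 56*(2 + 27 + 4/27)) - 355848) = -67628/((-3 + 56*(2 + 27 + 4*(1/27))) - 355848) = -67628/((-3 + 56*(2 + 27 + 4/27)) - 355848) = -67628/((-3 + 56*(787/27)) - 355848) = -67628/((-3 + 44072/27) - 355848) = -67628/(43991/27 - 355848) = -67628/(-9563905/27) = -67628*(-27/9563905) = 1825956/9563905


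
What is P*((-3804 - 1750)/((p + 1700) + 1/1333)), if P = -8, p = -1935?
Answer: -29613928/156627 ≈ -189.07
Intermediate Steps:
P*((-3804 - 1750)/((p + 1700) + 1/1333)) = -8*(-3804 - 1750)/((-1935 + 1700) + 1/1333) = -(-44432)/(-235 + 1/1333) = -(-44432)/(-313254/1333) = -(-44432)*(-1333)/313254 = -8*3701741/156627 = -29613928/156627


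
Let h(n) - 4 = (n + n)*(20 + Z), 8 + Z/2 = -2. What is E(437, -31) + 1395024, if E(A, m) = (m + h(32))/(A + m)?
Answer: 566379717/406 ≈ 1.3950e+6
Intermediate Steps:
Z = -20 (Z = -16 + 2*(-2) = -16 - 4 = -20)
h(n) = 4 (h(n) = 4 + (n + n)*(20 - 20) = 4 + (2*n)*0 = 4 + 0 = 4)
E(A, m) = (4 + m)/(A + m) (E(A, m) = (m + 4)/(A + m) = (4 + m)/(A + m))
E(437, -31) + 1395024 = (4 - 31)/(437 - 31) + 1395024 = -27/406 + 1395024 = 566379717/406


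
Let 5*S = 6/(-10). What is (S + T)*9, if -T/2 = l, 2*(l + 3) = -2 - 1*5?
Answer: 2898/25 ≈ 115.92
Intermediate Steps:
S = -3/25 (S = (6/(-10))/5 = (6*(-⅒))/5 = (⅕)*(-⅗) = -3/25 ≈ -0.12000)
l = -13/2 (l = -3 + (-2 - 1*5)/2 = -3 + (-2 - 5)/2 = -3 + (½)*(-7) = -3 - 7/2 = -13/2 ≈ -6.5000)
T = 13 (T = -2*(-13/2) = 13)
(S + T)*9 = (-3/25 + 13)*9 = (322/25)*9 = 2898/25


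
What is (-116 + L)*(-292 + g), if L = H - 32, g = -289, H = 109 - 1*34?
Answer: 42413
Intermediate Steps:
H = 75 (H = 109 - 34 = 75)
L = 43 (L = 75 - 32 = 43)
(-116 + L)*(-292 + g) = (-116 + 43)*(-292 - 289) = -73*(-581) = 42413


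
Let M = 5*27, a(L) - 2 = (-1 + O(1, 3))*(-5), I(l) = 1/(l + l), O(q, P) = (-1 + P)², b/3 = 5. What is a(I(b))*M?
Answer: -1755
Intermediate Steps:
b = 15 (b = 3*5 = 15)
I(l) = 1/(2*l)
a(L) = -13 (a(L) = 2 + (-1 + (-1 + 3)²)*(-5) = 2 + (-1 + 2²)*(-5) = 2 + (-1 + 4)*(-5) = 2 + 3*(-5) = 2 - 15 = -13)
M = 135
a(I(b))*M = -13*135 = -1755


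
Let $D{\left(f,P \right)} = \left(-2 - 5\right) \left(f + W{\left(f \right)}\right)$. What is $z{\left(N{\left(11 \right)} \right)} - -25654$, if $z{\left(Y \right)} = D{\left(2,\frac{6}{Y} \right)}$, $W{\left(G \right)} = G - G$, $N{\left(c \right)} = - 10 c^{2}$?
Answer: $25640$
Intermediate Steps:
$W{\left(G \right)} = 0$
$D{\left(f,P \right)} = - 7 f$ ($D{\left(f,P \right)} = \left(-2 - 5\right) \left(f + 0\right) = - 7 f$)
$z{\left(Y \right)} = -14$ ($z{\left(Y \right)} = \left(-7\right) 2 = -14$)
$z{\left(N{\left(11 \right)} \right)} - -25654 = -14 - -25654 = -14 + 25654 = 25640$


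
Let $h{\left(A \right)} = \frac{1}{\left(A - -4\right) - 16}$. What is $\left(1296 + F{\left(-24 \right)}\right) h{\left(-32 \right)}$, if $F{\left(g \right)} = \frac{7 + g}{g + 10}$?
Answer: $- \frac{1651}{56} \approx -29.482$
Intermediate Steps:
$F{\left(g \right)} = \frac{7 + g}{10 + g}$
$h{\left(A \right)} = \frac{1}{-12 + A}$ ($h{\left(A \right)} = \frac{1}{\left(A + 4\right) - 16} = \frac{1}{\left(4 + A\right) - 16} = \frac{1}{-12 + A}$)
$\left(1296 + F{\left(-24 \right)}\right) h{\left(-32 \right)} = \frac{1296 + \frac{7 - 24}{10 - 24}}{-12 - 32} = \frac{1296 + \frac{1}{-14} \left(-17\right)}{-44} = \left(1296 - - \frac{17}{14}\right) \left(- \frac{1}{44}\right) = \left(1296 + \frac{17}{14}\right) \left(- \frac{1}{44}\right) = \frac{18161}{14} \left(- \frac{1}{44}\right) = - \frac{1651}{56}$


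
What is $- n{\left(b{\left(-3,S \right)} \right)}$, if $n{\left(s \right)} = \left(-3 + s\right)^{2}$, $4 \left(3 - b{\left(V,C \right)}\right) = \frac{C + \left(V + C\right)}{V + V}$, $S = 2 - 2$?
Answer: $- \frac{1}{64} \approx -0.015625$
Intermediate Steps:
$S = 0$
$b{\left(V,C \right)} = 3 - \frac{V + 2 C}{8 V}$ ($b{\left(V,C \right)} = 3 - \frac{\left(C + \left(V + C\right)\right) \frac{1}{V + V}}{4} = 3 - \frac{\left(C + \left(C + V\right)\right) \frac{1}{2 V}}{4} = 3 - \frac{\left(V + 2 C\right) \frac{1}{2 V}}{4} = 3 - \frac{\frac{1}{2} \frac{1}{V} \left(V + 2 C\right)}{4} = 3 - \frac{V + 2 C}{8 V}$)
$- n{\left(b{\left(-3,S \right)} \right)} = - \left(-3 + \left(\frac{23}{8} - \frac{0}{-3}\right)\right)^{2} = - \left(-3 + \left(\frac{23}{8} - 0 \left(- \frac{1}{3}\right)\right)\right)^{2} = - \left(-3 + \left(\frac{23}{8} + 0\right)\right)^{2} = - \left(-3 + \frac{23}{8}\right)^{2} = - \left(- \frac{1}{8}\right)^{2} = \left(-1\right) \frac{1}{64} = - \frac{1}{64}$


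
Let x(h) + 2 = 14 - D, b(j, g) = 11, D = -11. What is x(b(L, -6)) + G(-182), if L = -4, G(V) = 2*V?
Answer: -341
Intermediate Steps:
x(h) = 23 (x(h) = -2 + (14 - 1*(-11)) = -2 + (14 + 11) = -2 + 25 = 23)
x(b(L, -6)) + G(-182) = 23 + 2*(-182) = 23 - 364 = -341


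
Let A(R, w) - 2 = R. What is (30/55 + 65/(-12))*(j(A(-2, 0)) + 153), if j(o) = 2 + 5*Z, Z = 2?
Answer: -3215/4 ≈ -803.75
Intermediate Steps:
A(R, w) = 2 + R
j(o) = 12 (j(o) = 2 + 5*2 = 2 + 10 = 12)
(30/55 + 65/(-12))*(j(A(-2, 0)) + 153) = (30/55 + 65/(-12))*(12 + 153) = (30*(1/55) + 65*(-1/12))*165 = (6/11 - 65/12)*165 = -643/132*165 = -3215/4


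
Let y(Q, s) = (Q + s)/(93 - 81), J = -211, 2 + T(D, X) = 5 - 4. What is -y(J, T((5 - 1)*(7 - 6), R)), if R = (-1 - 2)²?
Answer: 53/3 ≈ 17.667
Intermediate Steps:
R = 9 (R = (-3)² = 9)
T(D, X) = -1 (T(D, X) = -2 + (5 - 4) = -2 + 1 = -1)
y(Q, s) = Q/12 + s/12 (y(Q, s) = (Q + s)/12 = (Q + s)*(1/12) = Q/12 + s/12)
-y(J, T((5 - 1)*(7 - 6), R)) = -((1/12)*(-211) + (1/12)*(-1)) = -(-211/12 - 1/12) = -1*(-53/3) = 53/3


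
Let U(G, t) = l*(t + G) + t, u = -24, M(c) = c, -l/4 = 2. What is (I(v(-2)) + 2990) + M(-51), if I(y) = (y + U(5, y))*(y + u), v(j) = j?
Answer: 3667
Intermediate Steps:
l = -8 (l = -4*2 = -8)
U(G, t) = -8*G - 7*t (U(G, t) = -8*(t + G) + t = -8*(G + t) + t = (-8*G - 8*t) + t = -8*G - 7*t)
I(y) = (-40 - 6*y)*(-24 + y) (I(y) = (y + (-8*5 - 7*y))*(y - 24) = (y + (-40 - 7*y))*(-24 + y) = (-40 - 6*y)*(-24 + y))
(I(v(-2)) + 2990) + M(-51) = ((960 - 6*(-2)**2 + 104*(-2)) + 2990) - 51 = ((960 - 6*4 - 208) + 2990) - 51 = ((960 - 24 - 208) + 2990) - 51 = (728 + 2990) - 51 = 3718 - 51 = 3667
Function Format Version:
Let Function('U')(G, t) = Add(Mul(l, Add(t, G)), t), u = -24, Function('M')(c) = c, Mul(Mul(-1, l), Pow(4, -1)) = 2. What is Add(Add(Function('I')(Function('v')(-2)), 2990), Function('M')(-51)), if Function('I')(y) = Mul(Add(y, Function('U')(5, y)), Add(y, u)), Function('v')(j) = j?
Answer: 3667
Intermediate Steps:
l = -8 (l = Mul(-4, 2) = -8)
Function('U')(G, t) = Add(Mul(-8, G), Mul(-7, t)) (Function('U')(G, t) = Add(Mul(-8, Add(t, G)), t) = Add(Mul(-8, Add(G, t)), t) = Add(Add(Mul(-8, G), Mul(-8, t)), t) = Add(Mul(-8, G), Mul(-7, t)))
Function('I')(y) = Mul(Add(-40, Mul(-6, y)), Add(-24, y)) (Function('I')(y) = Mul(Add(y, Add(Mul(-8, 5), Mul(-7, y))), Add(y, -24)) = Mul(Add(y, Add(-40, Mul(-7, y))), Add(-24, y)) = Mul(Add(-40, Mul(-6, y)), Add(-24, y)))
Add(Add(Function('I')(Function('v')(-2)), 2990), Function('M')(-51)) = Add(Add(Add(960, Mul(-6, Pow(-2, 2)), Mul(104, -2)), 2990), -51) = Add(Add(Add(960, Mul(-6, 4), -208), 2990), -51) = Add(Add(Add(960, -24, -208), 2990), -51) = Add(Add(728, 2990), -51) = Add(3718, -51) = 3667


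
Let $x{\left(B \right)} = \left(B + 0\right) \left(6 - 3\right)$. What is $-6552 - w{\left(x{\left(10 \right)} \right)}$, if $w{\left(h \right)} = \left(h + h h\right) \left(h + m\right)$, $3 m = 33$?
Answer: $-44682$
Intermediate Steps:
$m = 11$ ($m = \frac{1}{3} \cdot 33 = 11$)
$x{\left(B \right)} = 3 B$ ($x{\left(B \right)} = B 3 = 3 B$)
$w{\left(h \right)} = \left(11 + h\right) \left(h + h^{2}\right)$ ($w{\left(h \right)} = \left(h + h h\right) \left(h + 11\right) = \left(h + h^{2}\right) \left(11 + h\right) = \left(11 + h\right) \left(h + h^{2}\right)$)
$-6552 - w{\left(x{\left(10 \right)} \right)} = -6552 - 3 \cdot 10 \left(11 + \left(3 \cdot 10\right)^{2} + 12 \cdot 3 \cdot 10\right) = -6552 - 30 \left(11 + 30^{2} + 12 \cdot 30\right) = -6552 - 30 \left(11 + 900 + 360\right) = -6552 - 30 \cdot 1271 = -6552 - 38130 = -44682$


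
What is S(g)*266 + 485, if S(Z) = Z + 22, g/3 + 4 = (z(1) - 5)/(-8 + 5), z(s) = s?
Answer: 4209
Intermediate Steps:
g = -8 (g = -12 + 3*((1 - 5)/(-8 + 5)) = -12 + 3*(-4/(-3)) = -12 + 3*(-4*(-⅓)) = -12 + 3*(4/3) = -12 + 4 = -8)
S(Z) = 22 + Z
S(g)*266 + 485 = (22 - 8)*266 + 485 = 14*266 + 485 = 3724 + 485 = 4209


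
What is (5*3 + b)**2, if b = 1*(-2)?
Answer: 169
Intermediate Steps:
b = -2
(5*3 + b)**2 = (5*3 - 2)**2 = (15 - 2)**2 = 13**2 = 169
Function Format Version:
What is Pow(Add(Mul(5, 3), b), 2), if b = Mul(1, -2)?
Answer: 169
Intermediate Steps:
b = -2
Pow(Add(Mul(5, 3), b), 2) = Pow(Add(Mul(5, 3), -2), 2) = Pow(Add(15, -2), 2) = Pow(13, 2) = 169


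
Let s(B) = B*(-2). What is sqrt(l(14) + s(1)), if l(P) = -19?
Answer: I*sqrt(21) ≈ 4.5826*I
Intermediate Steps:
s(B) = -2*B
sqrt(l(14) + s(1)) = sqrt(-19 - 2*1) = sqrt(-19 - 2) = sqrt(-21) = I*sqrt(21)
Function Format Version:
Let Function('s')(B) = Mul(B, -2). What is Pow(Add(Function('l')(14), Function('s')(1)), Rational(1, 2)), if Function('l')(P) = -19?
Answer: Mul(I, Pow(21, Rational(1, 2))) ≈ Mul(4.5826, I)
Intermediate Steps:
Function('s')(B) = Mul(-2, B)
Pow(Add(Function('l')(14), Function('s')(1)), Rational(1, 2)) = Pow(Add(-19, Mul(-2, 1)), Rational(1, 2)) = Pow(Add(-19, -2), Rational(1, 2)) = Pow(-21, Rational(1, 2)) = Mul(I, Pow(21, Rational(1, 2)))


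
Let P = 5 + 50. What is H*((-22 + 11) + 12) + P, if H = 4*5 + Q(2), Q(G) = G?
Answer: 77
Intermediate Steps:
P = 55
H = 22 (H = 4*5 + 2 = 20 + 2 = 22)
H*((-22 + 11) + 12) + P = 22*((-22 + 11) + 12) + 55 = 22*(-11 + 12) + 55 = 22*1 + 55 = 22 + 55 = 77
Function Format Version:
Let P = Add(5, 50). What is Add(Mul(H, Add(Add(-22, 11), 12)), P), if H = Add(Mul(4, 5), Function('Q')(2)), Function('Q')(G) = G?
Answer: 77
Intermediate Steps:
P = 55
H = 22 (H = Add(Mul(4, 5), 2) = Add(20, 2) = 22)
Add(Mul(H, Add(Add(-22, 11), 12)), P) = Add(Mul(22, Add(Add(-22, 11), 12)), 55) = Add(Mul(22, Add(-11, 12)), 55) = Add(Mul(22, 1), 55) = Add(22, 55) = 77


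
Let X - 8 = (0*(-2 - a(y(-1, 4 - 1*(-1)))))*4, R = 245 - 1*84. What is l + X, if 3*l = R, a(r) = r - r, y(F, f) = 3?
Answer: 185/3 ≈ 61.667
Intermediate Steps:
a(r) = 0
R = 161 (R = 245 - 84 = 161)
l = 161/3 (l = (⅓)*161 = 161/3 ≈ 53.667)
X = 8 (X = 8 + (0*(-2 - 1*0))*4 = 8 + (0*(-2 + 0))*4 = 8 + (0*(-2))*4 = 8 + 0*4 = 8 + 0 = 8)
l + X = 161/3 + 8 = 185/3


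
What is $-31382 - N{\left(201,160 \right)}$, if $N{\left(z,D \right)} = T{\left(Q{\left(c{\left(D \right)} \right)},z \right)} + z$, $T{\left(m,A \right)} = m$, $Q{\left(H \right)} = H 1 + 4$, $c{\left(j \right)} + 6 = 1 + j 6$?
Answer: $-32542$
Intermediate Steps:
$c{\left(j \right)} = -5 + 6 j$ ($c{\left(j \right)} = -6 + \left(1 + j 6\right) = -6 + \left(1 + 6 j\right) = -5 + 6 j$)
$Q{\left(H \right)} = 4 + H$ ($Q{\left(H \right)} = H + 4 = 4 + H$)
$N{\left(z,D \right)} = -1 + z + 6 D$ ($N{\left(z,D \right)} = \left(4 + \left(-5 + 6 D\right)\right) + z = \left(-1 + 6 D\right) + z = -1 + z + 6 D$)
$-31382 - N{\left(201,160 \right)} = -31382 - \left(-1 + 201 + 6 \cdot 160\right) = -31382 - \left(-1 + 201 + 960\right) = -31382 - 1160 = -32542$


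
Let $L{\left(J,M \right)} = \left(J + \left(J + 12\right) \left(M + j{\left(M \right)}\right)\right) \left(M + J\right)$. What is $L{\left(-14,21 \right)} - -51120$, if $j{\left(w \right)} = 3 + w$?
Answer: $50392$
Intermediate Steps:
$L{\left(J,M \right)} = \left(J + M\right) \left(J + \left(3 + 2 M\right) \left(12 + J\right)\right)$ ($L{\left(J,M \right)} = \left(J + \left(J + 12\right) \left(M + \left(3 + M\right)\right)\right) \left(M + J\right) = \left(J + \left(12 + J\right) \left(3 + 2 M\right)\right) \left(J + M\right) = \left(J + \left(3 + 2 M\right) \left(12 + J\right)\right) \left(J + M\right) = \left(J + M\right) \left(J + \left(3 + 2 M\right) \left(12 + J\right)\right)$)
$L{\left(-14,21 \right)} - -51120 = \left(4 \left(-14\right)^{2} + 24 \cdot 21^{2} + 36 \left(-14\right) + 36 \cdot 21 + 2 \left(-14\right) 21^{2} + 2 \cdot 21 \left(-14\right)^{2} + 28 \left(-14\right) 21\right) - -51120 = \left(4 \cdot 196 + 24 \cdot 441 - 504 + 756 + 2 \left(-14\right) 441 + 2 \cdot 21 \cdot 196 - 8232\right) + 51120 = \left(784 + 10584 - 504 + 756 - 12348 + 8232 - 8232\right) + 51120 = -728 + 51120 = 50392$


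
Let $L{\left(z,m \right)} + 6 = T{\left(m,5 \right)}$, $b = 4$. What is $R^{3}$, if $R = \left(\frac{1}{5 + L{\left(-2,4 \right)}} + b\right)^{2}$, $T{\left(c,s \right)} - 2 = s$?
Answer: $\frac{244140625}{46656} \approx 5232.8$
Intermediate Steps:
$T{\left(c,s \right)} = 2 + s$
$L{\left(z,m \right)} = 1$ ($L{\left(z,m \right)} = -6 + \left(2 + 5\right) = -6 + 7 = 1$)
$R = \frac{625}{36}$ ($R = \left(\frac{1}{5 + 1} + 4\right)^{2} = \left(\frac{1}{6} + 4\right)^{2} = \left(\frac{25}{6}\right)^{2} = \frac{625}{36} \approx 17.361$)
$R^{3} = \left(\frac{625}{36}\right)^{3} = \frac{244140625}{46656}$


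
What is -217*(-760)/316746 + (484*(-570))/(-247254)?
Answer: 10680084680/6526392957 ≈ 1.6364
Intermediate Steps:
-217*(-760)/316746 + (484*(-570))/(-247254) = 164920*(1/316746) - 275880*(-1/247254) = 82460/158373 + 45980/41209 = 10680084680/6526392957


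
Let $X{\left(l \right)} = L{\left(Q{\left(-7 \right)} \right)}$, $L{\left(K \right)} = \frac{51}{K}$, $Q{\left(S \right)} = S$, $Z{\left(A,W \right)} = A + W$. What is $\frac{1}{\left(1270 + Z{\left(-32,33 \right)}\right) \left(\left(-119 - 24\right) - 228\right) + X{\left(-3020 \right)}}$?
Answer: $- \frac{7}{3300838} \approx -2.1207 \cdot 10^{-6}$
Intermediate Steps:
$X{\left(l \right)} = - \frac{51}{7}$ ($X{\left(l \right)} = \frac{51}{-7} = 51 \left(- \frac{1}{7}\right) = - \frac{51}{7}$)
$\frac{1}{\left(1270 + Z{\left(-32,33 \right)}\right) \left(\left(-119 - 24\right) - 228\right) + X{\left(-3020 \right)}} = \frac{1}{\left(1270 + \left(-32 + 33\right)\right) \left(\left(-119 - 24\right) - 228\right) - \frac{51}{7}} = \frac{1}{\left(1270 + 1\right) \left(-143 - 228\right) - \frac{51}{7}} = \frac{1}{1271 \left(-371\right) - \frac{51}{7}} = \frac{1}{-471541 - \frac{51}{7}} = \frac{1}{- \frac{3300838}{7}} = - \frac{7}{3300838}$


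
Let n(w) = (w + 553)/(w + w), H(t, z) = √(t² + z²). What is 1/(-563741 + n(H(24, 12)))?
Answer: -1623572640/915273651554111 - 13272*√5/915273651554111 ≈ -1.7739e-6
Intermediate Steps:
n(w) = (553 + w)/(2*w) (n(w) = (553 + w)/((2*w)) = (553 + w)*(1/(2*w)) = (553 + w)/(2*w))
1/(-563741 + n(H(24, 12))) = 1/(-563741 + (553 + √(24² + 12²))/(2*(√(24² + 12²)))) = 1/(-563741 + (553 + √(576 + 144))/(2*(√(576 + 144)))) = 1/(-563741 + (553 + √720)/(2*(√720))) = 1/(-563741 + (553 + 12*√5)/(2*((12*√5)))) = 1/(-563741 + (√5/60)*(553 + 12*√5)/2) = 1/(-563741 + √5*(553 + 12*√5)/120)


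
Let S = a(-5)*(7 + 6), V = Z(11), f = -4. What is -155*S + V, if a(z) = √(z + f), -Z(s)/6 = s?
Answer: -66 - 6045*I ≈ -66.0 - 6045.0*I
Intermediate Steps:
Z(s) = -6*s
a(z) = √(-4 + z) (a(z) = √(z - 4) = √(-4 + z))
V = -66 (V = -6*11 = -66)
S = 39*I (S = √(-4 - 5)*(7 + 6) = √(-9)*13 = (3*I)*13 = 39*I ≈ 39.0*I)
-155*S + V = -6045*I - 66 = -66 - 6045*I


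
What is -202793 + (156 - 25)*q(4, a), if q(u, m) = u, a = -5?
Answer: -202269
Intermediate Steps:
-202793 + (156 - 25)*q(4, a) = -202793 + (156 - 25)*4 = -202793 + 131*4 = -202793 + 524 = -202269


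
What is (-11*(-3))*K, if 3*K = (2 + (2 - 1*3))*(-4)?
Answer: -44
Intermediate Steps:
K = -4/3 (K = ((2 + (2 - 1*3))*(-4))/3 = ((2 + (2 - 3))*(-4))/3 = ((2 - 1)*(-4))/3 = (1*(-4))/3 = (⅓)*(-4) = -4/3 ≈ -1.3333)
(-11*(-3))*K = -11*(-3)*(-4/3) = 33*(-4/3) = -44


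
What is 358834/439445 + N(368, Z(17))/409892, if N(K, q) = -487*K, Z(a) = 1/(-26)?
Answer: 17081902702/45031247485 ≈ 0.37933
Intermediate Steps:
Z(a) = -1/26
358834/439445 + N(368, Z(17))/409892 = 358834/439445 - 487*368/409892 = 358834*(1/439445) - 179216*1/409892 = 358834/439445 - 44804/102473 = 17081902702/45031247485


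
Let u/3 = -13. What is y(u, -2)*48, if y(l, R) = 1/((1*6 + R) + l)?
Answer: -48/35 ≈ -1.3714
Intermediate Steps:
u = -39 (u = 3*(-13) = -39)
y(l, R) = 1/(6 + R + l) (y(l, R) = 1/((6 + R) + l) = 1/(6 + R + l))
y(u, -2)*48 = 48/(6 - 2 - 39) = 48/(-35) = -1/35*48 = -48/35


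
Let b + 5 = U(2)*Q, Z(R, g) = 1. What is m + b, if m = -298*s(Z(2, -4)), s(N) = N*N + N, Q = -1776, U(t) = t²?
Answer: -7705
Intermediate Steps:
s(N) = N + N² (s(N) = N² + N = N + N²)
b = -7109 (b = -5 + 2²*(-1776) = -5 + 4*(-1776) = -5 - 7104 = -7109)
m = -596 (m = -298*(1 + 1) = -298*2 = -596)
m + b = -596 - 7109 = -7705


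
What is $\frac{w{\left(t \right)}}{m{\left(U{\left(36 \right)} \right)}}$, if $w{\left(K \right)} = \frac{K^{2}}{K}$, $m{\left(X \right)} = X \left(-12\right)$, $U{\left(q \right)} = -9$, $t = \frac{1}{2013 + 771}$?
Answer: $\frac{1}{300672} \approx 3.3259 \cdot 10^{-6}$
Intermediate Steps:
$t = \frac{1}{2784} \approx 0.0003592$
$m{\left(X \right)} = - 12 X$
$w{\left(K \right)} = K$
$\frac{w{\left(t \right)}}{m{\left(U{\left(36 \right)} \right)}} = \frac{1}{2784 \left(\left(-12\right) \left(-9\right)\right)} = \frac{1}{2784 \cdot 108} = \frac{1}{2784} \cdot \frac{1}{108} = \frac{1}{300672}$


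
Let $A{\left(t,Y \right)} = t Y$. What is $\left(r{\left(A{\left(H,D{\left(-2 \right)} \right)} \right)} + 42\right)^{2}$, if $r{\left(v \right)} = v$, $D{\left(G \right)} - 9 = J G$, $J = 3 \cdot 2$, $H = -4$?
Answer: $2916$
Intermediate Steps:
$J = 6$
$D{\left(G \right)} = 9 + 6 G$
$A{\left(t,Y \right)} = Y t$
$\left(r{\left(A{\left(H,D{\left(-2 \right)} \right)} \right)} + 42\right)^{2} = \left(\left(9 + 6 \left(-2\right)\right) \left(-4\right) + 42\right)^{2} = \left(\left(9 - 12\right) \left(-4\right) + 42\right)^{2} = \left(\left(-3\right) \left(-4\right) + 42\right)^{2} = \left(12 + 42\right)^{2} = 54^{2} = 2916$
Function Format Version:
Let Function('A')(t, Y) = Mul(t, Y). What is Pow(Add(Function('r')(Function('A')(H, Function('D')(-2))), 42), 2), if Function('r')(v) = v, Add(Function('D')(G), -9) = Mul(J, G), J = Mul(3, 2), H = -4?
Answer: 2916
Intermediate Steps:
J = 6
Function('D')(G) = Add(9, Mul(6, G))
Function('A')(t, Y) = Mul(Y, t)
Pow(Add(Function('r')(Function('A')(H, Function('D')(-2))), 42), 2) = Pow(Add(Mul(Add(9, Mul(6, -2)), -4), 42), 2) = Pow(Add(Mul(Add(9, -12), -4), 42), 2) = Pow(Add(Mul(-3, -4), 42), 2) = Pow(Add(12, 42), 2) = Pow(54, 2) = 2916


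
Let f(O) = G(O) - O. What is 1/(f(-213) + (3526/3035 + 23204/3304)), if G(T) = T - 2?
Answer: 2506910/15504691 ≈ 0.16169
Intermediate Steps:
G(T) = -2 + T
f(O) = -2 (f(O) = (-2 + O) - O = -2)
1/(f(-213) + (3526/3035 + 23204/3304)) = 1/(-2 + (3526/3035 + 23204/3304)) = 1/(-2 + (3526*(1/3035) + 23204*(1/3304))) = 1/(-2 + (3526/3035 + 5801/826)) = 1/(-2 + 20518511/2506910) = 1/(15504691/2506910) = 2506910/15504691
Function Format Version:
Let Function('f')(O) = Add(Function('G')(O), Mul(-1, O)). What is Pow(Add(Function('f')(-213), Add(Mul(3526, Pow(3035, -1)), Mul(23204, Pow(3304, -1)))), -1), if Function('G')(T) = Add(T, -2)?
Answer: Rational(2506910, 15504691) ≈ 0.16169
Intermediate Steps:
Function('G')(T) = Add(-2, T)
Function('f')(O) = -2 (Function('f')(O) = Add(Add(-2, O), Mul(-1, O)) = -2)
Pow(Add(Function('f')(-213), Add(Mul(3526, Pow(3035, -1)), Mul(23204, Pow(3304, -1)))), -1) = Pow(Add(-2, Add(Mul(3526, Pow(3035, -1)), Mul(23204, Pow(3304, -1)))), -1) = Pow(Add(-2, Add(Mul(3526, Rational(1, 3035)), Mul(23204, Rational(1, 3304)))), -1) = Pow(Add(-2, Add(Rational(3526, 3035), Rational(5801, 826))), -1) = Pow(Add(-2, Rational(20518511, 2506910)), -1) = Pow(Rational(15504691, 2506910), -1) = Rational(2506910, 15504691)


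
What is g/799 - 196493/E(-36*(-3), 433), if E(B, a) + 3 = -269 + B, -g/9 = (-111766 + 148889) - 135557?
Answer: 302286491/131036 ≈ 2306.9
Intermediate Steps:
g = 885906 (g = -9*((-111766 + 148889) - 135557) = -9*(37123 - 135557) = -9*(-98434) = 885906)
E(B, a) = -272 + B (E(B, a) = -3 + (-269 + B) = -272 + B)
g/799 - 196493/E(-36*(-3), 433) = 885906/799 - 196493/(-272 - 36*(-3)) = 885906*(1/799) - 196493/(-272 + 108) = 885906/799 - 196493/(-164) = 885906/799 - 196493*(-1/164) = 885906/799 + 196493/164 = 302286491/131036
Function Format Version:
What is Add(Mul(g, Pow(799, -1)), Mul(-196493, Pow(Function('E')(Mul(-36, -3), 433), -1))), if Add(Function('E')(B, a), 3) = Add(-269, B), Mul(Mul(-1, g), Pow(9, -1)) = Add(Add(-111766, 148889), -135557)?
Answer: Rational(302286491, 131036) ≈ 2306.9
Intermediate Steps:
g = 885906 (g = Mul(-9, Add(Add(-111766, 148889), -135557)) = Mul(-9, Add(37123, -135557)) = Mul(-9, -98434) = 885906)
Function('E')(B, a) = Add(-272, B) (Function('E')(B, a) = Add(-3, Add(-269, B)) = Add(-272, B))
Add(Mul(g, Pow(799, -1)), Mul(-196493, Pow(Function('E')(Mul(-36, -3), 433), -1))) = Add(Mul(885906, Pow(799, -1)), Mul(-196493, Pow(Add(-272, Mul(-36, -3)), -1))) = Add(Mul(885906, Rational(1, 799)), Mul(-196493, Pow(Add(-272, 108), -1))) = Add(Rational(885906, 799), Mul(-196493, Pow(-164, -1))) = Add(Rational(885906, 799), Mul(-196493, Rational(-1, 164))) = Add(Rational(885906, 799), Rational(196493, 164)) = Rational(302286491, 131036)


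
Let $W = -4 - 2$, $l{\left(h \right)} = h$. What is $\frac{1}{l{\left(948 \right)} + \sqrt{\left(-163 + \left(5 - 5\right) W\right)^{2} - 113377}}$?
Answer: $\frac{79}{82126} - \frac{i \sqrt{21702}}{492756} \approx 0.00096194 - 0.00029896 i$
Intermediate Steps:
$W = -6$
$\frac{1}{l{\left(948 \right)} + \sqrt{\left(-163 + \left(5 - 5\right) W\right)^{2} - 113377}} = \frac{1}{948 + \sqrt{\left(-163 + \left(5 - 5\right) \left(-6\right)\right)^{2} - 113377}} = \frac{1}{948 + \sqrt{\left(-163 + 0 \left(-6\right)\right)^{2} - 113377}} = \frac{1}{948 + \sqrt{\left(-163 + 0\right)^{2} - 113377}} = \frac{1}{948 + \sqrt{\left(-163\right)^{2} - 113377}} = \frac{1}{948 + \sqrt{26569 - 113377}} = \frac{1}{948 + \sqrt{-86808}} = \frac{1}{948 + 2 i \sqrt{21702}}$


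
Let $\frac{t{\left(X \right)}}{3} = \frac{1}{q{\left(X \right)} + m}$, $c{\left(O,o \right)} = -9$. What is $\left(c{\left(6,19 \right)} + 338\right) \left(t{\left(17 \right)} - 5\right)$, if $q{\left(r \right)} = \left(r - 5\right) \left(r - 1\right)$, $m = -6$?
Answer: $- \frac{101661}{62} \approx -1639.7$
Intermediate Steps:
$q{\left(r \right)} = \left(-1 + r\right) \left(-5 + r\right)$ ($q{\left(r \right)} = \left(-5 + r\right) \left(-1 + r\right) = \left(-1 + r\right) \left(-5 + r\right)$)
$t{\left(X \right)} = \frac{3}{-1 + X^{2} - 6 X}$ ($t{\left(X \right)} = \frac{3}{\left(5 + X^{2} - 6 X\right) - 6} = \frac{3}{-1 + X^{2} - 6 X}$)
$\left(c{\left(6,19 \right)} + 338\right) \left(t{\left(17 \right)} - 5\right) = \left(-9 + 338\right) \left(\frac{3}{-1 + 17^{2} - 102} - 5\right) = 329 \left(\frac{3}{-1 + 289 - 102} - 5\right) = 329 \left(\frac{3}{186} - 5\right) = 329 \left(3 \cdot \frac{1}{186} - 5\right) = 329 \left(\frac{1}{62} - 5\right) = 329 \left(- \frac{309}{62}\right) = - \frac{101661}{62}$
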